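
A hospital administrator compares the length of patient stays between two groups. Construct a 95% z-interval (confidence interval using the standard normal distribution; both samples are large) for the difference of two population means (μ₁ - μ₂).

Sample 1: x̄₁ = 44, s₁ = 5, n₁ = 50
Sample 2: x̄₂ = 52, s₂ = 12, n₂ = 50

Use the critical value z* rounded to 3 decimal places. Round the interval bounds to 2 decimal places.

Both samples are large (n₁ = 50 ≥ 30, n₂ = 50 ≥ 30), so a z-interval for the difference of means applies.

Point estimate: x̄₁ - x̄₂ = 44 - 52 = -8

Standard error: SE = √(s₁²/n₁ + s₂²/n₂)
= √(5²/50 + 12²/50)
= √(0.500000 + 2.880000)
= 1.838478

For 95% confidence, z* = 1.96 (from standard normal table)
Margin of error: E = z* × SE = 1.96 × 1.838478 = 3.6034

Z-interval: (x̄₁ - x̄₂) ± E = -8 ± 3.6034 = (-11.6034, -4.3966)

Rounded to 2 decimal places:

(-11.60, -4.40)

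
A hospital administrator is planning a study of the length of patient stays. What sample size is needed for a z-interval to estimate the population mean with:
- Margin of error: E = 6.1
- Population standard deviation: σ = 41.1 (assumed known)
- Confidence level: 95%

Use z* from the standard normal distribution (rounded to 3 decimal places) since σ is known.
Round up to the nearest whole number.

Using z* since population σ is known (z-interval formula).

For 95% confidence, z* = 1.96 (from standard normal table)

Sample size formula for z-interval: n = (z*σ/E)²

n = (1.96 × 41.1 / 6.1)²
  = (13.205902)²
  = 174.3958

Round up to the nearest whole number: n = 175

175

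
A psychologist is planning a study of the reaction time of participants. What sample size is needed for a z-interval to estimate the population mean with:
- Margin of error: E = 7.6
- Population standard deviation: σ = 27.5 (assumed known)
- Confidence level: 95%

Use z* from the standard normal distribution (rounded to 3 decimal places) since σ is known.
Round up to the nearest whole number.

Using z* since population σ is known (z-interval formula).

For 95% confidence, z* = 1.96 (from standard normal table)

Sample size formula for z-interval: n = (z*σ/E)²

n = (1.96 × 27.5 / 7.6)²
  = (7.092105)²
  = 50.2980

Round up to the nearest whole number: n = 51

51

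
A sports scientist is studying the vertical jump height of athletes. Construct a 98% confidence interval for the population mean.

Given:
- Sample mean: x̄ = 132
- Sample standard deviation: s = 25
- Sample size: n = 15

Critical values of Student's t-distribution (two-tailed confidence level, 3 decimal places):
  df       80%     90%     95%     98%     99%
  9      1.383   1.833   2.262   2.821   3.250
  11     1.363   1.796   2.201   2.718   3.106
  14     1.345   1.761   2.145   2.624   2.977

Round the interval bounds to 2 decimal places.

The population standard deviation σ is unknown (only the sample standard deviation s is given), so use a t-interval with df = n - 1 = 15 - 1 = 14.

For 98% confidence with df = 14, t* = 2.624 (from t-table)

Standard error: SE = s/√n = 25/√15 = 6.454972

Margin of error: E = t* × SE = 2.624 × 6.454972 = 16.9378

T-interval: x̄ ± E = 132 ± 16.9378 = (115.0622, 148.9378)

Rounded to 2 decimal places:

(115.06, 148.94)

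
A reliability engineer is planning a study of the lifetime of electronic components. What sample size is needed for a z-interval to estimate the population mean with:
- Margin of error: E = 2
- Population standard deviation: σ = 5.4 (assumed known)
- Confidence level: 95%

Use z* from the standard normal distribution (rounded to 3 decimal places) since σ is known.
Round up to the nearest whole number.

Using z* since population σ is known (z-interval formula).

For 95% confidence, z* = 1.96 (from standard normal table)

Sample size formula for z-interval: n = (z*σ/E)²

n = (1.96 × 5.4 / 2)²
  = (5.292000)²
  = 28.0053

Round up to the nearest whole number: n = 29

29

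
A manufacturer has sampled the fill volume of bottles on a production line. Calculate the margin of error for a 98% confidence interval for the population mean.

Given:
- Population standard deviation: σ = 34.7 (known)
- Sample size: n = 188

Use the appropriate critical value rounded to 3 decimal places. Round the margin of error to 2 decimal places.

The population standard deviation σ is known, so use the z-interval margin of error formula.

For 98% confidence, z* = 2.326 (from standard normal table)

Margin of error formula for z-interval: E = z* × σ/√n

E = 2.326 × 34.7/√188
  = 2.326 × 2.530758
  = 5.8865

Rounded to 2 decimal places:

5.89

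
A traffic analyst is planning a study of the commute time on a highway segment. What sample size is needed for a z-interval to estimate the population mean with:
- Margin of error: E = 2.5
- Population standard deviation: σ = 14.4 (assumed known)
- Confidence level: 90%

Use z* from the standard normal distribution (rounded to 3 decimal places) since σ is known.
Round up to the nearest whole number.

Using z* since population σ is known (z-interval formula).

For 90% confidence, z* = 1.645 (from standard normal table)

Sample size formula for z-interval: n = (z*σ/E)²

n = (1.645 × 14.4 / 2.5)²
  = (9.475200)²
  = 89.7794

Round up to the nearest whole number: n = 90

90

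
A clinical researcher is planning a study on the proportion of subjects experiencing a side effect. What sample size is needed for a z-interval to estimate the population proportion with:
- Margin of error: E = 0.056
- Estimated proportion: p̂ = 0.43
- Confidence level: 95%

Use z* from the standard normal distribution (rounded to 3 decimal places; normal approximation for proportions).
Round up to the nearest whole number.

Using z* for proportion z-interval (normal approximation).

For 95% confidence, z* = 1.96 (from standard normal table)

Sample size formula for proportion z-interval: n = z*²p̂(1-p̂)/E²

n = 1.96² × 0.43 × 0.57 / 0.056²
  = 3.8416 × 0.2451 / 0.003136
  = 300.2475

Round up to the nearest whole number: n = 301

301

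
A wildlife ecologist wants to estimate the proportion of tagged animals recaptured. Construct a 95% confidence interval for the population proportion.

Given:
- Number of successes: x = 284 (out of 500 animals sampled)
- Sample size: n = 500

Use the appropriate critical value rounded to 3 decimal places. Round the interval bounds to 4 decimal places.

Sample proportion: p̂ = 284/500 = 0.568000

Check conditions for normal approximation:
  np̂ = 284 ≥ 10 ✓
  n(1-p̂) = 216 ≥ 10 ✓

The sample is large enough, so use a z-interval (normal approximation) for the proportion.

For 95% confidence, z* = 1.96 (from standard normal table)

Standard error: SE = √(p̂(1-p̂)/n) = √(0.568000×0.432000/500) = 0.02215292

Margin of error: E = z* × SE = 1.96 × 0.02215292 = 0.043420

Z-interval: p̂ ± E = 0.568000 ± 0.043420 = (0.524580, 0.611420)

Rounded to 4 decimal places:

(0.5246, 0.6114)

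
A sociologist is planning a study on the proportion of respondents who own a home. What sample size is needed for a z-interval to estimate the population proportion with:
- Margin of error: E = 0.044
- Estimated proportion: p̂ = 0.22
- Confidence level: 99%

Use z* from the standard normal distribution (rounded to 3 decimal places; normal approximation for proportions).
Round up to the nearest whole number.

Using z* for proportion z-interval (normal approximation).

For 99% confidence, z* = 2.576 (from standard normal table)

Sample size formula for proportion z-interval: n = z*²p̂(1-p̂)/E²

n = 2.576² × 0.22 × 0.78 / 0.044²
  = 6.635776 × 0.1716 / 0.001936
  = 588.1711

Round up to the nearest whole number: n = 589

589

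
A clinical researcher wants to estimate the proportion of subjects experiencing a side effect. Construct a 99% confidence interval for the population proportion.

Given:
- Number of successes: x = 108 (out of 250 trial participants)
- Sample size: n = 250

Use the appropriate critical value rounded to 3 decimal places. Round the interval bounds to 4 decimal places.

Sample proportion: p̂ = 108/250 = 0.432000

Check conditions for normal approximation:
  np̂ = 108 ≥ 10 ✓
  n(1-p̂) = 142 ≥ 10 ✓

The sample is large enough, so use a z-interval (normal approximation) for the proportion.

For 99% confidence, z* = 2.576 (from standard normal table)

Standard error: SE = √(p̂(1-p̂)/n) = √(0.432000×0.568000/250) = 0.03132896

Margin of error: E = z* × SE = 2.576 × 0.03132896 = 0.080703

Z-interval: p̂ ± E = 0.432000 ± 0.080703 = (0.351297, 0.512703)

Rounded to 4 decimal places:

(0.3513, 0.5127)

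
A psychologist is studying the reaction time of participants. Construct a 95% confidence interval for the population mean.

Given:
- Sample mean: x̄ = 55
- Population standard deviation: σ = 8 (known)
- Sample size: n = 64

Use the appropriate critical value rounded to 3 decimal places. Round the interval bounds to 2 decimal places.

The population standard deviation σ is known, so use a z-interval (standard normal critical value).

For 95% confidence, z* = 1.96 (from standard normal table)

Standard error: SE = σ/√n = 8/√64 = 1.000000

Margin of error: E = z* × SE = 1.96 × 1.000000 = 1.9600

Z-interval: x̄ ± E = 55 ± 1.9600 = (53.0400, 56.9600)

Rounded to 2 decimal places:

(53.04, 56.96)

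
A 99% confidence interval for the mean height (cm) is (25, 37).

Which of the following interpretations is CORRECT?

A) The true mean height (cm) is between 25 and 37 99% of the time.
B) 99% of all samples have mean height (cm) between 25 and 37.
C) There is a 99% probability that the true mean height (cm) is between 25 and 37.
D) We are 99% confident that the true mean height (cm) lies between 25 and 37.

A confidence interval represents our confidence in the procedure, not a probability statement about the parameter.

Key concept: If we repeated this sampling process many times and computed a 99% CI each time, about 99% of those intervals would contain the true population parameter.

For this specific interval (25, 37):
- Midpoint (point estimate): 31
- Margin of error: 6

The correct interpretation is the one stating confidence that the true parameter lies in the interval — option D.

D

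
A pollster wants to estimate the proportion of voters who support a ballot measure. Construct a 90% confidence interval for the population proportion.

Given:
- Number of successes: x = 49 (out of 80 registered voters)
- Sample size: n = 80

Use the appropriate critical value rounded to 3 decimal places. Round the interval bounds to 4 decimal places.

Sample proportion: p̂ = 49/80 = 0.612500

Check conditions for normal approximation:
  np̂ = 49 ≥ 10 ✓
  n(1-p̂) = 31 ≥ 10 ✓

The sample is large enough, so use a z-interval (normal approximation) for the proportion.

For 90% confidence, z* = 1.645 (from standard normal table)

Standard error: SE = √(p̂(1-p̂)/n) = √(0.612500×0.387500/80) = 0.05446831

Margin of error: E = z* × SE = 1.645 × 0.05446831 = 0.089600

Z-interval: p̂ ± E = 0.612500 ± 0.089600 = (0.522900, 0.702100)

Rounded to 4 decimal places:

(0.5229, 0.7021)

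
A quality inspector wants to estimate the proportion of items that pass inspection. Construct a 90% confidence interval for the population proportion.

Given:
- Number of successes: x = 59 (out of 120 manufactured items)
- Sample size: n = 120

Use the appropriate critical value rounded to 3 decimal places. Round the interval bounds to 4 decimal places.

Sample proportion: p̂ = 59/120 = 0.491667

Check conditions for normal approximation:
  np̂ = 59 ≥ 10 ✓
  n(1-p̂) = 61 ≥ 10 ✓

The sample is large enough, so use a z-interval (normal approximation) for the proportion.

For 90% confidence, z* = 1.645 (from standard normal table)

Standard error: SE = √(p̂(1-p̂)/n) = √(0.491667×0.508333/120) = 0.04563721

Margin of error: E = z* × SE = 1.645 × 0.04563721 = 0.075073

Z-interval: p̂ ± E = 0.491667 ± 0.075073 = (0.416593, 0.566740)

Rounded to 4 decimal places:

(0.4166, 0.5667)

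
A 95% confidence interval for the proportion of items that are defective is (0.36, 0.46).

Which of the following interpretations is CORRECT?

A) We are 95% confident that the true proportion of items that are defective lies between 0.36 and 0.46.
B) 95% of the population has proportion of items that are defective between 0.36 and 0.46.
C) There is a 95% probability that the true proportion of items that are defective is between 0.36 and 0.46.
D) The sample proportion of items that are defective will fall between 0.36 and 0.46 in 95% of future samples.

A confidence interval represents our confidence in the procedure, not a probability statement about the parameter.

Key concept: If we repeated this sampling process many times and computed a 95% CI each time, about 95% of those intervals would contain the true population parameter.

For this specific interval (0.36, 0.46):
- Midpoint (point estimate): 0.41
- Margin of error: 0.05

The correct interpretation is the one stating confidence that the true parameter lies in the interval — option A.

A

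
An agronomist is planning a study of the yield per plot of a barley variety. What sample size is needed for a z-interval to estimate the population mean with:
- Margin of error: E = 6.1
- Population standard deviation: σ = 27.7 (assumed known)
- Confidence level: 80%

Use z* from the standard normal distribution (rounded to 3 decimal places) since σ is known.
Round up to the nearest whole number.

Using z* since population σ is known (z-interval formula).

For 80% confidence, z* = 1.282 (from standard normal table)

Sample size formula for z-interval: n = (z*σ/E)²

n = (1.282 × 27.7 / 6.1)²
  = (5.821541)²
  = 33.8903

Round up to the nearest whole number: n = 34

34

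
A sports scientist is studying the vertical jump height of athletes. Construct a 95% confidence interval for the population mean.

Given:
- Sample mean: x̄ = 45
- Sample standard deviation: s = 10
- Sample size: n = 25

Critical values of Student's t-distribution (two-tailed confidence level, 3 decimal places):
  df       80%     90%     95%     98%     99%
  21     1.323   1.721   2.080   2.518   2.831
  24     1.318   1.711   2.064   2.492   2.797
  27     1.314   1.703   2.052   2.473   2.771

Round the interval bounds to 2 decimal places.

The population standard deviation σ is unknown (only the sample standard deviation s is given), so use a t-interval with df = n - 1 = 25 - 1 = 24.

For 95% confidence with df = 24, t* = 2.064 (from t-table)

Standard error: SE = s/√n = 10/√25 = 2.000000

Margin of error: E = t* × SE = 2.064 × 2.000000 = 4.1280

T-interval: x̄ ± E = 45 ± 4.1280 = (40.8720, 49.1280)

Rounded to 2 decimal places:

(40.87, 49.13)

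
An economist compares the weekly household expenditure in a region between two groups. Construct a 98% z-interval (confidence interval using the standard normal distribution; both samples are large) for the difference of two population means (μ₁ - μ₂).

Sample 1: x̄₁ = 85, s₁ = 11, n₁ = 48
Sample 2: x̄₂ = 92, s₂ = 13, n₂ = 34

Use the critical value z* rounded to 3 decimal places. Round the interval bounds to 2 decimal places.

Both samples are large (n₁ = 48 ≥ 30, n₂ = 34 ≥ 30), so a z-interval for the difference of means applies.

Point estimate: x̄₁ - x̄₂ = 85 - 92 = -7

Standard error: SE = √(s₁²/n₁ + s₂²/n₂)
= √(11²/48 + 13²/34)
= √(2.520833 + 4.970588)
= 2.737046

For 98% confidence, z* = 2.326 (from standard normal table)
Margin of error: E = z* × SE = 2.326 × 2.737046 = 6.3664

Z-interval: (x̄₁ - x̄₂) ± E = -7 ± 6.3664 = (-13.3664, -0.6336)

Rounded to 2 decimal places:

(-13.37, -0.63)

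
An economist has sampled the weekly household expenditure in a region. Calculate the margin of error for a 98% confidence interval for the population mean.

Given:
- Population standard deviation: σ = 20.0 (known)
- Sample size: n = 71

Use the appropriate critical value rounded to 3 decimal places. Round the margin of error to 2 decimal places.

The population standard deviation σ is known, so use the z-interval margin of error formula.

For 98% confidence, z* = 2.326 (from standard normal table)

Margin of error formula for z-interval: E = z* × σ/√n

E = 2.326 × 20.0/√71
  = 2.326 × 2.373563
  = 5.5209

Rounded to 2 decimal places:

5.52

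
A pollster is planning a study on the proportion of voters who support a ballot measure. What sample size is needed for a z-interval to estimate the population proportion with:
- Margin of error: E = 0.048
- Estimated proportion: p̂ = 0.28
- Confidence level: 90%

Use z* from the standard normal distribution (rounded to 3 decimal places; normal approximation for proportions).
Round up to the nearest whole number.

Using z* for proportion z-interval (normal approximation).

For 90% confidence, z* = 1.645 (from standard normal table)

Sample size formula for proportion z-interval: n = z*²p̂(1-p̂)/E²

n = 1.645² × 0.28 × 0.72 / 0.048²
  = 2.706025 × 0.2016 / 0.002304
  = 236.7772

Round up to the nearest whole number: n = 237

237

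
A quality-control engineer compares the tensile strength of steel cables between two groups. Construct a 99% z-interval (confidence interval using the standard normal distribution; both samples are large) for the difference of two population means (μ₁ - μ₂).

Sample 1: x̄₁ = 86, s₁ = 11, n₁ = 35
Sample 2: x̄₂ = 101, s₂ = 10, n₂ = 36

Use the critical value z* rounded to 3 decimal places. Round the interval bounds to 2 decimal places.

Both samples are large (n₁ = 35 ≥ 30, n₂ = 36 ≥ 30), so a z-interval for the difference of means applies.

Point estimate: x̄₁ - x̄₂ = 86 - 101 = -15

Standard error: SE = √(s₁²/n₁ + s₂²/n₂)
= √(11²/35 + 10²/36)
= √(3.457143 + 2.777778)
= 2.496982

For 99% confidence, z* = 2.576 (from standard normal table)
Margin of error: E = z* × SE = 2.576 × 2.496982 = 6.4322

Z-interval: (x̄₁ - x̄₂) ± E = -15 ± 6.4322 = (-21.4322, -8.5678)

Rounded to 2 decimal places:

(-21.43, -8.57)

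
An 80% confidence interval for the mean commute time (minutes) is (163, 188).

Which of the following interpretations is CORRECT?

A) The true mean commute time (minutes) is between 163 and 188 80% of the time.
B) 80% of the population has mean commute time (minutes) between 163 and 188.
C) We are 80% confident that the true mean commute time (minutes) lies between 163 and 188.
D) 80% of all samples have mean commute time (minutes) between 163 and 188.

A confidence interval represents our confidence in the procedure, not a probability statement about the parameter.

Key concept: If we repeated this sampling process many times and computed an 80% CI each time, about 80% of those intervals would contain the true population parameter.

For this specific interval (163, 188):
- Midpoint (point estimate): 175.5
- Margin of error: 12.5

The correct interpretation is the one stating confidence that the true parameter lies in the interval — option C.

C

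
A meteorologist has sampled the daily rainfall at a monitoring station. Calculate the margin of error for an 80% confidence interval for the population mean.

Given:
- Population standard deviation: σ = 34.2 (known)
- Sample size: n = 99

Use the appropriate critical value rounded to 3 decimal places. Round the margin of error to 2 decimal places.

The population standard deviation σ is known, so use the z-interval margin of error formula.

For 80% confidence, z* = 1.282 (from standard normal table)

Margin of error formula for z-interval: E = z* × σ/√n

E = 1.282 × 34.2/√99
  = 1.282 × 3.437229
  = 4.4065

Rounded to 2 decimal places:

4.41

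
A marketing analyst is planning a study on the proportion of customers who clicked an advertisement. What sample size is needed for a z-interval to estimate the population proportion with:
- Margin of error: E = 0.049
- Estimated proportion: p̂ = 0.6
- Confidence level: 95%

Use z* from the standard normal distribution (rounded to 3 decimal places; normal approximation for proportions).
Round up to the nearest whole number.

Using z* for proportion z-interval (normal approximation).

For 95% confidence, z* = 1.96 (from standard normal table)

Sample size formula for proportion z-interval: n = z*²p̂(1-p̂)/E²

n = 1.96² × 0.6 × 0.4 / 0.049²
  = 3.8416 × 0.24 / 0.002401
  = 384 (exactly)

This is already a whole number, so no rounding up is needed: n = 384

384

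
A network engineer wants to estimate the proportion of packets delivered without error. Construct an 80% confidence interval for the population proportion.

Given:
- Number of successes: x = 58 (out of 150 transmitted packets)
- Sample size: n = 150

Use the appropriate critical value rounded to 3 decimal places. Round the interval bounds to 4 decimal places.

Sample proportion: p̂ = 58/150 = 0.386667

Check conditions for normal approximation:
  np̂ = 58 ≥ 10 ✓
  n(1-p̂) = 92 ≥ 10 ✓

The sample is large enough, so use a z-interval (normal approximation) for the proportion.

For 80% confidence, z* = 1.282 (from standard normal table)

Standard error: SE = √(p̂(1-p̂)/n) = √(0.386667×0.613333/150) = 0.03976226

Margin of error: E = z* × SE = 1.282 × 0.03976226 = 0.050975

Z-interval: p̂ ± E = 0.386667 ± 0.050975 = (0.335691, 0.437642)

Rounded to 4 decimal places:

(0.3357, 0.4376)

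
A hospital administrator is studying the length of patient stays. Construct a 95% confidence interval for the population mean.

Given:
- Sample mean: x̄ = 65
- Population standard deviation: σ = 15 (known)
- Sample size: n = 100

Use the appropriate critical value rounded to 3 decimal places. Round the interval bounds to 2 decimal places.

The population standard deviation σ is known, so use a z-interval (standard normal critical value).

For 95% confidence, z* = 1.96 (from standard normal table)

Standard error: SE = σ/√n = 15/√100 = 1.500000

Margin of error: E = z* × SE = 1.96 × 1.500000 = 2.9400

Z-interval: x̄ ± E = 65 ± 2.9400 = (62.0600, 67.9400)

Rounded to 2 decimal places:

(62.06, 67.94)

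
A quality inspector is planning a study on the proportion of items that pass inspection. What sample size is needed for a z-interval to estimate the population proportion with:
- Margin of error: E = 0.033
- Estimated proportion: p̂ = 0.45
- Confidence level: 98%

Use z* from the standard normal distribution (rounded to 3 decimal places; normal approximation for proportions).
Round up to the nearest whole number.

Using z* for proportion z-interval (normal approximation).

For 98% confidence, z* = 2.326 (from standard normal table)

Sample size formula for proportion z-interval: n = z*²p̂(1-p̂)/E²

n = 2.326² × 0.45 × 0.55 / 0.033²
  = 5.410276 × 0.2475 / 0.001089
  = 1229.6082

Round up to the nearest whole number: n = 1230

1230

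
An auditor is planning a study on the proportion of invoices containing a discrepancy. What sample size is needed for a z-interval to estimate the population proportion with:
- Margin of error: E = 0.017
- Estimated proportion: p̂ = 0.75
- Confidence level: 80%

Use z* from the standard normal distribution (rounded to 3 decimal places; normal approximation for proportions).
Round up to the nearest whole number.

Using z* for proportion z-interval (normal approximation).

For 80% confidence, z* = 1.282 (from standard normal table)

Sample size formula for proportion z-interval: n = z*²p̂(1-p̂)/E²

n = 1.282² × 0.75 × 0.25 / 0.017²
  = 1.643524 × 0.1875 / 0.000289
  = 1066.3002

Round up to the nearest whole number: n = 1067

1067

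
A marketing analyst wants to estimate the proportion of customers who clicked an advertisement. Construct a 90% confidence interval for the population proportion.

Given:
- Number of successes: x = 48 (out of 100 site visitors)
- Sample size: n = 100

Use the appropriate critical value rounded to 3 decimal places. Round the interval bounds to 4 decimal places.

Sample proportion: p̂ = 48/100 = 0.480000

Check conditions for normal approximation:
  np̂ = 48 ≥ 10 ✓
  n(1-p̂) = 52 ≥ 10 ✓

The sample is large enough, so use a z-interval (normal approximation) for the proportion.

For 90% confidence, z* = 1.645 (from standard normal table)

Standard error: SE = √(p̂(1-p̂)/n) = √(0.480000×0.520000/100) = 0.04995998

Margin of error: E = z* × SE = 1.645 × 0.04995998 = 0.082184

Z-interval: p̂ ± E = 0.480000 ± 0.082184 = (0.397816, 0.562184)

Rounded to 4 decimal places:

(0.3978, 0.5622)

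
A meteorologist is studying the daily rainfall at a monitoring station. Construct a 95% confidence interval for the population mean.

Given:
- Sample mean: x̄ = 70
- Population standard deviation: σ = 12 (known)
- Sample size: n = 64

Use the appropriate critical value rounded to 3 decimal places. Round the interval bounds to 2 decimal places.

The population standard deviation σ is known, so use a z-interval (standard normal critical value).

For 95% confidence, z* = 1.96 (from standard normal table)

Standard error: SE = σ/√n = 12/√64 = 1.500000

Margin of error: E = z* × SE = 1.96 × 1.500000 = 2.9400

Z-interval: x̄ ± E = 70 ± 2.9400 = (67.0600, 72.9400)

Rounded to 2 decimal places:

(67.06, 72.94)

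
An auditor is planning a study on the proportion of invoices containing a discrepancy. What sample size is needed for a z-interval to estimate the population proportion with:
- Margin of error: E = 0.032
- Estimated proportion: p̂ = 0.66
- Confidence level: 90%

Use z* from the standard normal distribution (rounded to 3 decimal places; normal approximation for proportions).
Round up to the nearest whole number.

Using z* for proportion z-interval (normal approximation).

For 90% confidence, z* = 1.645 (from standard normal table)

Sample size formula for proportion z-interval: n = z*²p̂(1-p̂)/E²

n = 1.645² × 0.66 × 0.34 / 0.032²
  = 2.706025 × 0.2244 / 0.001024
  = 593.00001

Round up to the nearest whole number: n = 594

594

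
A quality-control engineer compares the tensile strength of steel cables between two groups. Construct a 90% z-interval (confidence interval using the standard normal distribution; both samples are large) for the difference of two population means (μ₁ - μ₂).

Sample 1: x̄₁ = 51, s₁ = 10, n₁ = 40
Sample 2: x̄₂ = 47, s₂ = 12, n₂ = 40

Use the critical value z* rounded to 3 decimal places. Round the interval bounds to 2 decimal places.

Both samples are large (n₁ = 40 ≥ 30, n₂ = 40 ≥ 30), so a z-interval for the difference of means applies.

Point estimate: x̄₁ - x̄₂ = 51 - 47 = 4

Standard error: SE = √(s₁²/n₁ + s₂²/n₂)
= √(10²/40 + 12²/40)
= √(2.500000 + 3.600000)
= 2.469818

For 90% confidence, z* = 1.645 (from standard normal table)
Margin of error: E = z* × SE = 1.645 × 2.469818 = 4.0629

Z-interval: (x̄₁ - x̄₂) ± E = 4 ± 4.0629 = (-0.0629, 8.0629)

Rounded to 2 decimal places:

(-0.06, 8.06)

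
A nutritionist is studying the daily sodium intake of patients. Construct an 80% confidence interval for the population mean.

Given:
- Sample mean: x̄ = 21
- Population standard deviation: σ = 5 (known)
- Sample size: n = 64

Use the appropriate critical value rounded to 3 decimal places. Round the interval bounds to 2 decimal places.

The population standard deviation σ is known, so use a z-interval (standard normal critical value).

For 80% confidence, z* = 1.282 (from standard normal table)

Standard error: SE = σ/√n = 5/√64 = 0.625000

Margin of error: E = z* × SE = 1.282 × 0.625000 = 0.8013

Z-interval: x̄ ± E = 21 ± 0.8013 = (20.1988, 21.8012)

Rounded to 2 decimal places:

(20.20, 21.80)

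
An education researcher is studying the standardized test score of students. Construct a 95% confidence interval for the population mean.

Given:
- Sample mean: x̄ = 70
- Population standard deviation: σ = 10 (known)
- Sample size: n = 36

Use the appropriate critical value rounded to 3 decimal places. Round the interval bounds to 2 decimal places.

The population standard deviation σ is known, so use a z-interval (standard normal critical value).

For 95% confidence, z* = 1.96 (from standard normal table)

Standard error: SE = σ/√n = 10/√36 = 1.666667

Margin of error: E = z* × SE = 1.96 × 1.666667 = 3.2667

Z-interval: x̄ ± E = 70 ± 3.2667 = (66.7333, 73.2667)

Rounded to 2 decimal places:

(66.73, 73.27)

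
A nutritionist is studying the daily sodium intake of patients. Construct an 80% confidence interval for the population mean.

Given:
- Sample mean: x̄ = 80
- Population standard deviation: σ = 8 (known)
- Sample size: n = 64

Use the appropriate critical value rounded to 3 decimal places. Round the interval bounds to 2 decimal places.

The population standard deviation σ is known, so use a z-interval (standard normal critical value).

For 80% confidence, z* = 1.282 (from standard normal table)

Standard error: SE = σ/√n = 8/√64 = 1.000000

Margin of error: E = z* × SE = 1.282 × 1.000000 = 1.2820

Z-interval: x̄ ± E = 80 ± 1.2820 = (78.7180, 81.2820)

Rounded to 2 decimal places:

(78.72, 81.28)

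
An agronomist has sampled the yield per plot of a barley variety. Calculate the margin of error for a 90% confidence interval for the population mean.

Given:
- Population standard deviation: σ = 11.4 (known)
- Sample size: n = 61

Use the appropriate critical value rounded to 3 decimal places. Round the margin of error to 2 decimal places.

The population standard deviation σ is known, so use the z-interval margin of error formula.

For 90% confidence, z* = 1.645 (from standard normal table)

Margin of error formula for z-interval: E = z* × σ/√n

E = 1.645 × 11.4/√61
  = 1.645 × 1.459620
  = 2.4011

Rounded to 2 decimal places:

2.40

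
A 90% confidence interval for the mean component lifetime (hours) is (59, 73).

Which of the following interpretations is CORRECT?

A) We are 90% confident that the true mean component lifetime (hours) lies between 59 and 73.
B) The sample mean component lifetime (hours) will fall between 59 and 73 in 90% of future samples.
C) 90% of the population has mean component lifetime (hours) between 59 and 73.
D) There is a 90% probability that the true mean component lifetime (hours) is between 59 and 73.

A confidence interval represents our confidence in the procedure, not a probability statement about the parameter.

Key concept: If we repeated this sampling process many times and computed a 90% CI each time, about 90% of those intervals would contain the true population parameter.

For this specific interval (59, 73):
- Midpoint (point estimate): 66
- Margin of error: 7

The correct interpretation is the one stating confidence that the true parameter lies in the interval — option A.

A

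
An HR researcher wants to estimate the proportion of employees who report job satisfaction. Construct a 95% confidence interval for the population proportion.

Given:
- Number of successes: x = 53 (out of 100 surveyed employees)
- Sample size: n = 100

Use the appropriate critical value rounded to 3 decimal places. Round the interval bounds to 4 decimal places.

Sample proportion: p̂ = 53/100 = 0.530000

Check conditions for normal approximation:
  np̂ = 53 ≥ 10 ✓
  n(1-p̂) = 47 ≥ 10 ✓

The sample is large enough, so use a z-interval (normal approximation) for the proportion.

For 95% confidence, z* = 1.96 (from standard normal table)

Standard error: SE = √(p̂(1-p̂)/n) = √(0.530000×0.470000/100) = 0.04990992

Margin of error: E = z* × SE = 1.96 × 0.04990992 = 0.097823

Z-interval: p̂ ± E = 0.530000 ± 0.097823 = (0.432177, 0.627823)

Rounded to 4 decimal places:

(0.4322, 0.6278)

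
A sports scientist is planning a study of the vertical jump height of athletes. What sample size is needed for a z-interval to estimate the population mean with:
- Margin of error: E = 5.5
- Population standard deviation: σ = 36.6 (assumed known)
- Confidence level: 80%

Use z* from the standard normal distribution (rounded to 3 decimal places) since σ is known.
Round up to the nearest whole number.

Using z* since population σ is known (z-interval formula).

For 80% confidence, z* = 1.282 (from standard normal table)

Sample size formula for z-interval: n = (z*σ/E)²

n = (1.282 × 36.6 / 5.5)²
  = (8.531127)²
  = 72.7801

Round up to the nearest whole number: n = 73

73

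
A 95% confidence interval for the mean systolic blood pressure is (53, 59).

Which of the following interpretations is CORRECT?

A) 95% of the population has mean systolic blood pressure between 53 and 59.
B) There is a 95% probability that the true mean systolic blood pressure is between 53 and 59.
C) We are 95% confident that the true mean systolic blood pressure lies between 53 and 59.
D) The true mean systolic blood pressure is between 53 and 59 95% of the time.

A confidence interval represents our confidence in the procedure, not a probability statement about the parameter.

Key concept: If we repeated this sampling process many times and computed a 95% CI each time, about 95% of those intervals would contain the true population parameter.

For this specific interval (53, 59):
- Midpoint (point estimate): 56
- Margin of error: 3

The correct interpretation is the one stating confidence that the true parameter lies in the interval — option C.

C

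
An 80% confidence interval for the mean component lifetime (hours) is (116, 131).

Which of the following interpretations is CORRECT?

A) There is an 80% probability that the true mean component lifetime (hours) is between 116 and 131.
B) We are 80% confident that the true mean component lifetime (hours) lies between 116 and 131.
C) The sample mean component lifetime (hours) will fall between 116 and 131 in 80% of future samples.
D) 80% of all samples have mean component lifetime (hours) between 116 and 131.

A confidence interval represents our confidence in the procedure, not a probability statement about the parameter.

Key concept: If we repeated this sampling process many times and computed an 80% CI each time, about 80% of those intervals would contain the true population parameter.

For this specific interval (116, 131):
- Midpoint (point estimate): 123.5
- Margin of error: 7.5

The correct interpretation is the one stating confidence that the true parameter lies in the interval — option B.

B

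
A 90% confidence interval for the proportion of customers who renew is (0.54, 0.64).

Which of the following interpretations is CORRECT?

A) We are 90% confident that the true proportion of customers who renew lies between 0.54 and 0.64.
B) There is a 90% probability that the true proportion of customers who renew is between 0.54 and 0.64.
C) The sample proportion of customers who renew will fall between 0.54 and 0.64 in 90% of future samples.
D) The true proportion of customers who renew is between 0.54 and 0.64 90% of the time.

A confidence interval represents our confidence in the procedure, not a probability statement about the parameter.

Key concept: If we repeated this sampling process many times and computed a 90% CI each time, about 90% of those intervals would contain the true population parameter.

For this specific interval (0.54, 0.64):
- Midpoint (point estimate): 0.59
- Margin of error: 0.05

The correct interpretation is the one stating confidence that the true parameter lies in the interval — option A.

A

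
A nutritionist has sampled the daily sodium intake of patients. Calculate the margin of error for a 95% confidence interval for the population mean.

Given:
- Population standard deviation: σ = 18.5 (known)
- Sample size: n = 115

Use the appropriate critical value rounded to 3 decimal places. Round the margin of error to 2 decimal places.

The population standard deviation σ is known, so use the z-interval margin of error formula.

For 95% confidence, z* = 1.96 (from standard normal table)

Margin of error formula for z-interval: E = z* × σ/√n

E = 1.96 × 18.5/√115
  = 1.96 × 1.725134
  = 3.3813

Rounded to 2 decimal places:

3.38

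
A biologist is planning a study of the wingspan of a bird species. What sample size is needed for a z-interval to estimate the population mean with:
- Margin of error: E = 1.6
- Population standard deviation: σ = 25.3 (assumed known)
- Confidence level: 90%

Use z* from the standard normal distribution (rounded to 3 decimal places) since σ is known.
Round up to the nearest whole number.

Using z* since population σ is known (z-interval formula).

For 90% confidence, z* = 1.645 (from standard normal table)

Sample size formula for z-interval: n = (z*σ/E)²

n = (1.645 × 25.3 / 1.6)²
  = (26.011563)²
  = 676.6014

Round up to the nearest whole number: n = 677

677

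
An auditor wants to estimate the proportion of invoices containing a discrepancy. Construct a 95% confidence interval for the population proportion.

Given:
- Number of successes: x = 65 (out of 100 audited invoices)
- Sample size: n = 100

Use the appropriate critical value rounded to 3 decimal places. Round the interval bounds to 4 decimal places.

Sample proportion: p̂ = 65/100 = 0.650000

Check conditions for normal approximation:
  np̂ = 65 ≥ 10 ✓
  n(1-p̂) = 35 ≥ 10 ✓

The sample is large enough, so use a z-interval (normal approximation) for the proportion.

For 95% confidence, z* = 1.96 (from standard normal table)

Standard error: SE = √(p̂(1-p̂)/n) = √(0.650000×0.350000/100) = 0.04769696

Margin of error: E = z* × SE = 1.96 × 0.04769696 = 0.093486

Z-interval: p̂ ± E = 0.650000 ± 0.093486 = (0.556514, 0.743486)

Rounded to 4 decimal places:

(0.5565, 0.7435)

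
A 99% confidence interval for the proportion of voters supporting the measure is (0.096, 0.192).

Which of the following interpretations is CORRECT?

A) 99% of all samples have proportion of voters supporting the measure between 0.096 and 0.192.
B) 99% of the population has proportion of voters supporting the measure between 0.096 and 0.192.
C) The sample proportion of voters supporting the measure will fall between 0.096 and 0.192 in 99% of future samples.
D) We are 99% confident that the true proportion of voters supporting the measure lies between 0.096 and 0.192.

A confidence interval represents our confidence in the procedure, not a probability statement about the parameter.

Key concept: If we repeated this sampling process many times and computed a 99% CI each time, about 99% of those intervals would contain the true population parameter.

For this specific interval (0.096, 0.192):
- Midpoint (point estimate): 0.144
- Margin of error: 0.048

The correct interpretation is the one stating confidence that the true parameter lies in the interval — option D.

D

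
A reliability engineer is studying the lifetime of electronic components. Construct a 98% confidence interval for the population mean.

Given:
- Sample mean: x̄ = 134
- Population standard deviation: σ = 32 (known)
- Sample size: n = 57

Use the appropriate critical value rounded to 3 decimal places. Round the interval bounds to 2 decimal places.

The population standard deviation σ is known, so use a z-interval (standard normal critical value).

For 98% confidence, z* = 2.326 (from standard normal table)

Standard error: SE = σ/√n = 32/√57 = 4.238504

Margin of error: E = z* × SE = 2.326 × 4.238504 = 9.8588

Z-interval: x̄ ± E = 134 ± 9.8588 = (124.1412, 143.8588)

Rounded to 2 decimal places:

(124.14, 143.86)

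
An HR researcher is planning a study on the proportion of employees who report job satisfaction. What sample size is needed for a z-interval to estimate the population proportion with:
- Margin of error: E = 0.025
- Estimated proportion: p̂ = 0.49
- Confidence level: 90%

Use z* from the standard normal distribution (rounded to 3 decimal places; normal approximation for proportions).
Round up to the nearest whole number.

Using z* for proportion z-interval (normal approximation).

For 90% confidence, z* = 1.645 (from standard normal table)

Sample size formula for proportion z-interval: n = z*²p̂(1-p̂)/E²

n = 1.645² × 0.49 × 0.51 / 0.025²
  = 2.706025 × 0.2499 / 0.000625
  = 1081.9770

Round up to the nearest whole number: n = 1082

1082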